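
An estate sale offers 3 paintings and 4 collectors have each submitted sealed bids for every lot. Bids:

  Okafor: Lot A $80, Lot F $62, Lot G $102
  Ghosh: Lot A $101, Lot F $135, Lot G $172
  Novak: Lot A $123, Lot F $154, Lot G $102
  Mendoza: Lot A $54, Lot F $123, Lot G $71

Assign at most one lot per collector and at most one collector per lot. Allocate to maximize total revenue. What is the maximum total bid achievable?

This is a one-to-one assignment (maximum-weight bipartite matching).
Optimal: Novak→Lot A ($123), Mendoza→Lot F ($123), Ghosh→Lot G ($172) — total 123+123+172 = $418.
Row-greedy (each collector in turn takes its best remaining lot) gives $360, worse by 58.
Swapping Mendoza↔Novak (Mendoza→Lot A $54, Novak→Lot F $154) loses 38.
Every other assignment is strictly worse.

Maximum total: $418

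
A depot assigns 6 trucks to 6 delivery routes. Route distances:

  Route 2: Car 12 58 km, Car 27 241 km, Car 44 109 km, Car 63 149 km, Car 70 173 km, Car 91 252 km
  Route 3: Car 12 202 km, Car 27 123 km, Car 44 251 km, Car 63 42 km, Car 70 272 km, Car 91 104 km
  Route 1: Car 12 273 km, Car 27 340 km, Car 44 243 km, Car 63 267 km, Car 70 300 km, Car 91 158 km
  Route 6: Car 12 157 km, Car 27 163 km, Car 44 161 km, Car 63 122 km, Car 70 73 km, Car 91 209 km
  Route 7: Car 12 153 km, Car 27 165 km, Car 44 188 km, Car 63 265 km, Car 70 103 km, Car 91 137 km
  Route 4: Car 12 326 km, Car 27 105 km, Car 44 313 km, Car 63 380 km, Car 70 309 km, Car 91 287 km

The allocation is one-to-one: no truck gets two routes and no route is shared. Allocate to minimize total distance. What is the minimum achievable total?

Min total: 624 km

Optimal: Car 12→Route 2 (58 km), Car 27→Route 4 (105 km), Car 44→Route 7 (188 km), Car 63→Route 3 (42 km), Car 70→Route 6 (73 km), Car 91→Route 1 (158 km) — total 58+105+188+42+73+158 = 624 km.
Column-greedy (each route in turn goes to its cheapest remaining truck) gives 809 km, worse by 185.
Every other assignment is strictly worse.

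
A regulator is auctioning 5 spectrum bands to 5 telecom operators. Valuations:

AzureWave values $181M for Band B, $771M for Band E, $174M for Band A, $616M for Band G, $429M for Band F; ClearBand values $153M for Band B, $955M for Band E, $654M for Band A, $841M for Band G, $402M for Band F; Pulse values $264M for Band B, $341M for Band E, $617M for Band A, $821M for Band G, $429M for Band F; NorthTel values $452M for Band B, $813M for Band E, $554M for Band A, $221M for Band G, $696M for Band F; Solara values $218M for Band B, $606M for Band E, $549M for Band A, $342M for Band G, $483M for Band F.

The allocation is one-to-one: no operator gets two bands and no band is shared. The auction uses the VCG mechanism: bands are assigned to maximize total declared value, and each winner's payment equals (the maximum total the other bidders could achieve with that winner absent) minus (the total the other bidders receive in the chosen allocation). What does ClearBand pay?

ClearBand pays $586M.

Efficient allocation: AzureWave→Band F ($429M), ClearBand→Band E ($955M), Pulse→Band G ($821M), NorthTel→Band B ($452M), Solara→Band A ($549M); total welfare W = $3206M.
ClearBand receives Band E at value $955M, so the others get W − 955 = $2251M.
Without ClearBand: best allocation of the remaining 4 bidders over all 5 bands is AzureWave→Band E ($771M), Pulse→Band G ($821M), NorthTel→Band F ($696M), Solara→Band A ($549M), total $2837M.
VCG payment = (others' best without ClearBand) − (others' welfare with ClearBand) = 2837 − 2251 = $586M.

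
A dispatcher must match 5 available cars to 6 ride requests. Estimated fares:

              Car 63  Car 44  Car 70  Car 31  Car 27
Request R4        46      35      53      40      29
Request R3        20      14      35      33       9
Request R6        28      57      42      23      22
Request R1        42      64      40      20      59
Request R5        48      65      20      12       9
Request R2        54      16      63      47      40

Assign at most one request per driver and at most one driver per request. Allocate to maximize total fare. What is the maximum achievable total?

Maximum total: $267

This is a one-to-one assignment (maximum-weight bipartite matching).
Optimal: Car 63→Request R5 ($48), Car 44→Request R6 ($57), Car 70→Request R2 ($63), Car 31→Request R4 ($40), Car 27→Request R1 ($59) — total 48+57+63+40+59 = $267.
Max-entry greedy (repeatedly take the single best remaining cell) gives $266, worse by 1.
Swapping Car 27↔Car 63 (Car 27→Request R5 $9, Car 63→Request R1 $42) loses 56.
Checked against all permutations: $267 is optimal.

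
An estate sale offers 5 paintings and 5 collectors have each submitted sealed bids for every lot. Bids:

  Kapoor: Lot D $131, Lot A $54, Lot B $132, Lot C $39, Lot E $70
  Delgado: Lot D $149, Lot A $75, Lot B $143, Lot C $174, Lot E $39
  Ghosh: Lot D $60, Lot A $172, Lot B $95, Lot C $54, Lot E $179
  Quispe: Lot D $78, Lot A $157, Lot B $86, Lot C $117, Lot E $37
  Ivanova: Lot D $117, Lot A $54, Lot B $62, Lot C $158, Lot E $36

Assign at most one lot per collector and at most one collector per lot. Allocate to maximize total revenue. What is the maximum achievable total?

Maximum total: $775

Optimal: Kapoor→Lot B ($132), Delgado→Lot D ($149), Ghosh→Lot E ($179), Quispe→Lot A ($157), Ivanova→Lot C ($158) — total 132+149+179+157+158 = $775.
Max-entry greedy (repeatedly take the single best remaining cell) gives $759, worse by 16.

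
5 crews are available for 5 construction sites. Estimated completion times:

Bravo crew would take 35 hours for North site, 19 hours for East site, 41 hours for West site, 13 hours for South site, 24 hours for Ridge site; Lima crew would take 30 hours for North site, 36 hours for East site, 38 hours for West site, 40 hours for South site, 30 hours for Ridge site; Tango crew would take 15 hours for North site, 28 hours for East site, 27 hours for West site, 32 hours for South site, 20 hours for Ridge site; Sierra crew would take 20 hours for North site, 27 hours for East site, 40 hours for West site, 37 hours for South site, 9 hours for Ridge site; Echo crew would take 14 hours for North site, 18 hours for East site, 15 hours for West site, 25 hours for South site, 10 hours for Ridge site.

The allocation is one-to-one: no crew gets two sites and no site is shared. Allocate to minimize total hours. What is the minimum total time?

Min total: 88 hours

This is the linear assignment problem.
Optimal: Bravo crew→South site (13 hours), Lima crew→East site (36 hours), Tango crew→North site (15 hours), Sierra crew→Ridge site (9 hours), Echo crew→West site (15 hours) — total 13+36+15+9+15 = 88 hours.
Min-entry greedy (repeatedly take the single cheapest remaining cell) gives 99 hours, worse by 11.
Swapping Lima crew↔Sierra crew (Lima crew→Ridge site 30 hours, Sierra crew→East site 27 hours) adds 12.
No other one-to-one assignment undercuts 88 hours.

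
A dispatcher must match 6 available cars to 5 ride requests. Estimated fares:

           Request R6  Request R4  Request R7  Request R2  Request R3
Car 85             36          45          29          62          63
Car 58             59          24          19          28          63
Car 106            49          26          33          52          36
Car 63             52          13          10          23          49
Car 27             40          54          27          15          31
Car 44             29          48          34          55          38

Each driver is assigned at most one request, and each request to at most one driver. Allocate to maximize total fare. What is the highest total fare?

Max total: $265

This is a one-to-one assignment (maximum-weight bipartite matching).
Optimal: Car 63→Request R6 ($52), Car 27→Request R4 ($54), Car 44→Request R7 ($34), Car 85→Request R2 ($62), Car 58→Request R3 ($63) — total 52+54+34+62+63 = $265.
Max-entry greedy (repeatedly take the single best remaining cell) gives $264, worse by 1.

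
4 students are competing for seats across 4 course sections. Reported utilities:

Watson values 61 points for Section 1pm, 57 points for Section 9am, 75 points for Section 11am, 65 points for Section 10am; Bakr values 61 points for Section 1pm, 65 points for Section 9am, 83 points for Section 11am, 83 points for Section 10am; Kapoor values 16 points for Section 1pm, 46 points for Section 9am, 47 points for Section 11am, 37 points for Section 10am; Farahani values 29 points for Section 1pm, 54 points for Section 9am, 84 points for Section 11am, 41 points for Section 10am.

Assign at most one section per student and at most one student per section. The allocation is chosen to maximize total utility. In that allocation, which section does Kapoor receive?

Kapoor receives Section 9am.

Optimal: Watson→Section 1pm (61 points), Bakr→Section 10am (83 points), Kapoor→Section 9am (46 points), Farahani→Section 11am (84 points) — total 61+83+46+84 = 274 points.
Column-greedy (each section in turn goes to its best remaining student) gives 247 points, worse by 27.
Kapoor's own top section is Section 11am (47 points), but forcing Kapoor→Section 11am and reassigning the rest optimally gives only 245 points — worse by 29.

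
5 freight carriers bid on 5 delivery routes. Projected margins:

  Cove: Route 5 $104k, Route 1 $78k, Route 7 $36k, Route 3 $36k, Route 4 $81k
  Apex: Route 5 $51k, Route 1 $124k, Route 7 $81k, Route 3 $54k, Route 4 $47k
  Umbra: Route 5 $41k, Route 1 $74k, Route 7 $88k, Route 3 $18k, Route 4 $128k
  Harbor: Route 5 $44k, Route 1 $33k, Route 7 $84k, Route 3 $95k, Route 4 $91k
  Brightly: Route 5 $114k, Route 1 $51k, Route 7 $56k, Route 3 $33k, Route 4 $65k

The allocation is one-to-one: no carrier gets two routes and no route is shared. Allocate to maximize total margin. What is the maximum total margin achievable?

Maximum total: $507k

Optimal: Cove→Route 5 ($104k), Apex→Route 1 ($124k), Umbra→Route 4 ($128k), Harbor→Route 3 ($95k), Brightly→Route 7 ($56k) — total 104+124+128+95+56 = $507k.
Max-entry greedy (repeatedly take the single best remaining cell) gives $497k, worse by 10.
Swapping Brightly↔Harbor (Brightly→Route 3 $33k, Harbor→Route 7 $84k) loses 34.
Every other assignment is strictly worse.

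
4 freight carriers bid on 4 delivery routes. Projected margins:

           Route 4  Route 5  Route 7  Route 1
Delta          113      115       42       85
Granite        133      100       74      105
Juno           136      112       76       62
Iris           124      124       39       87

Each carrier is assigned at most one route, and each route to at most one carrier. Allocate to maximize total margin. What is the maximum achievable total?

Optimal: Delta→Route 5 ($115k), Granite→Route 1 ($105k), Juno→Route 7 ($76k), Iris→Route 4 ($124k) — total 115+105+76+124 = $420k.
Column-greedy (each route in turn goes to its best remaining carrier) gives $419k, worse by 1.
Every other assignment is strictly worse.

Maximum total: $420k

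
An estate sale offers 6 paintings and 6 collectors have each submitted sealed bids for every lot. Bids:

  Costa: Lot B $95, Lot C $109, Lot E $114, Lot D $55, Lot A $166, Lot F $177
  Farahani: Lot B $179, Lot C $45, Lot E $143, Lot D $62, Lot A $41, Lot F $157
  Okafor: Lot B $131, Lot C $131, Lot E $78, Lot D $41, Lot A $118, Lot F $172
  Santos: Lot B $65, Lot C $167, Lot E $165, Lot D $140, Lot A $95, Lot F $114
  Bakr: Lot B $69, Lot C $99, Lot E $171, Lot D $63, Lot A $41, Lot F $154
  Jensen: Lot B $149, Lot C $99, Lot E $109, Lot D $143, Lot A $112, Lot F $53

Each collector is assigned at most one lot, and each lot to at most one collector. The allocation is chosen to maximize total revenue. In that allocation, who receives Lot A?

Optimal: Costa→Lot A ($166), Farahani→Lot B ($179), Okafor→Lot F ($172), Santos→Lot C ($167), Bakr→Lot E ($171), Jensen→Lot D ($143) — total 166+179+172+167+171+143 = $998.
Row-greedy (each collector in turn takes its best remaining lot) gives $827, worse by 171.
Next-best assignment: Costa→Lot F, Farahani→Lot B, Okafor→Lot A, Santos→Lot C, Bakr→Lot E, Jensen→Lot D = $955.
Swapping Jensen↔Farahani (Jensen→Lot B $149, Farahani→Lot D $62) loses 111.
Every other assignment is strictly worse.
Costa's own top lot is Lot F ($177), but forcing Costa→Lot F and reassigning the rest optimally gives only $955 — worse by 43.

Costa receives Lot A.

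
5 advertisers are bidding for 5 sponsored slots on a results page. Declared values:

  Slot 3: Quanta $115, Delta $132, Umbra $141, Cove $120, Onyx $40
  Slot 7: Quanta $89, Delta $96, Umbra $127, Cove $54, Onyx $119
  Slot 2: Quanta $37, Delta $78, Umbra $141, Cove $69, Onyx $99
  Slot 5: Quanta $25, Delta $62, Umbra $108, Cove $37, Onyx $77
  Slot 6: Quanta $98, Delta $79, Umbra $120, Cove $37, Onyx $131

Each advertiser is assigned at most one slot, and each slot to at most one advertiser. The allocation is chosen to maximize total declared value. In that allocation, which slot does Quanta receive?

Quanta receives Slot 7.

Treat this as an assignment problem: match each advertiser to one slot.
Optimal: Quanta→Slot 7 ($89), Delta→Slot 5 ($62), Umbra→Slot 2 ($141), Cove→Slot 3 ($120), Onyx→Slot 6 ($131) — total 89+62+141+120+131 = $543.
Column-greedy (each slot in turn goes to its best remaining advertiser) gives $473, worse by 70.
Next-best assignment: Quanta→Slot 6, Delta→Slot 5, Umbra→Slot 2, Cove→Slot 3, Onyx→Slot 7 = $540.
Checked against all permutations: $543 is optimal.
Quanta's own top slot is Slot 3 ($115), but forcing Quanta→Slot 3 and reassigning the rest optimally gives only $520 — worse by 23.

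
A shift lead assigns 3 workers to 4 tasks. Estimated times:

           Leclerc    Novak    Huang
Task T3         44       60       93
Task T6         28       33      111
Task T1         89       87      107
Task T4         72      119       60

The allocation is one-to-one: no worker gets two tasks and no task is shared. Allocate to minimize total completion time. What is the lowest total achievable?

Treat this as an assignment problem: match each worker to one task.
Optimal: Leclerc→Task T3 (44 min), Novak→Task T6 (33 min), Huang→Task T4 (60 min) — total 44+33+60 = 137 min.
No other one-to-one assignment undercuts 137 min.

Min total: 137 min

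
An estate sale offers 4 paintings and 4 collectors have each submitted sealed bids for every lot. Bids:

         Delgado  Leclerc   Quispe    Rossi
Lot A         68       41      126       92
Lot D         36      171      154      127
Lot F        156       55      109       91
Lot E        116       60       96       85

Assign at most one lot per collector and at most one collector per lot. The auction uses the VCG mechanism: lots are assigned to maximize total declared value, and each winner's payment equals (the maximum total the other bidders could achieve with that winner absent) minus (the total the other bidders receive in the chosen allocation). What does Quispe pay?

Efficient allocation: Delgado→Lot F ($156), Leclerc→Lot D ($171), Quispe→Lot A ($126), Rossi→Lot E ($85); total welfare W = $538.
Quispe receives Lot A at value $126, so the others get W − 126 = $412.
Without Quispe: best allocation of the remaining 3 bidders over all 4 lots is Delgado→Lot F ($156), Leclerc→Lot D ($171), Rossi→Lot A ($92), total $419.
VCG payment = (others' best without Quispe) − (others' welfare with Quispe) = 419 − 412 = $7.

Quispe pays $7.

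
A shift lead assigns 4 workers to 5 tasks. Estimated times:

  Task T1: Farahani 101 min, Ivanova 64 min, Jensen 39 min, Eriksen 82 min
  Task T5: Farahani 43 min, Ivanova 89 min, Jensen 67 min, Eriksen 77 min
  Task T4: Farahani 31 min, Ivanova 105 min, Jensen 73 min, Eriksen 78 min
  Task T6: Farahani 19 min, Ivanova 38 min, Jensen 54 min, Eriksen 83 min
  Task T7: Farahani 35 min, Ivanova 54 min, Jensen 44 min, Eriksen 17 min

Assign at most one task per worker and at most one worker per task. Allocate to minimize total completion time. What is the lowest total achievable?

Min total: 125 min

Optimal: Farahani→Task T4 (31 min), Ivanova→Task T6 (38 min), Jensen→Task T1 (39 min), Eriksen→Task T7 (17 min) — total 31+38+39+17 = 125 min.
Column-greedy (each task in turn goes to its cheapest remaining worker) gives 198 min, worse by 73.
Swapping Farahani↔Eriksen (Farahani→Task T7 35 min, Eriksen→Task T4 78 min) adds 65.
Every other assignment is strictly worse.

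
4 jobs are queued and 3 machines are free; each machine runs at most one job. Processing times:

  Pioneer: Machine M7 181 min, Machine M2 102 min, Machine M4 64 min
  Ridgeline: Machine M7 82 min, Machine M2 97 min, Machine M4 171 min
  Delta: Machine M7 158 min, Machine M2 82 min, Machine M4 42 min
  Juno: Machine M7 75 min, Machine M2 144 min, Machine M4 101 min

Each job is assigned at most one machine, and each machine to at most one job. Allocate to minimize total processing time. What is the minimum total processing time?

Treat this as an assignment problem: match each job to one machine.
Optimal: Juno→Machine M7 (75 min), Ridgeline→Machine M2 (97 min), Delta→Machine M4 (42 min) — total 75+97+42 = 214 min.
Row-greedy (each job in turn takes its cheapest remaining machine) gives 228 min, worse by 14.
Swapping Juno↔Ridgeline (Juno→Machine M2 144 min, Ridgeline→Machine M7 82 min) adds 54.
No other one-to-one assignment undercuts 214 min.

Minimum total: 214 min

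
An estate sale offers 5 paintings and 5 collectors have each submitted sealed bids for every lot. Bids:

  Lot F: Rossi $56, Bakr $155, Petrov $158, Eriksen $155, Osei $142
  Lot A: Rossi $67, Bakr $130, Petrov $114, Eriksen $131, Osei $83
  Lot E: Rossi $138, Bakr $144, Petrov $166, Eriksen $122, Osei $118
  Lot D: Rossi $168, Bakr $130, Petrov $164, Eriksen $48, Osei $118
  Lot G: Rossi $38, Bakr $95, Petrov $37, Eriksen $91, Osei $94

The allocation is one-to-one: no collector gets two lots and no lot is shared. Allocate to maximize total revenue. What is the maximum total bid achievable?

This is a one-to-one assignment (maximum-weight bipartite matching).
Optimal: Rossi→Lot D ($168), Bakr→Lot F ($155), Petrov→Lot E ($166), Eriksen→Lot A ($131), Osei→Lot G ($94) — total 168+155+166+131+94 = $714.
Column-greedy (each lot in turn goes to its best remaining collector) gives $695, worse by 19.
Next-best assignment: Rossi→Lot D, Bakr→Lot A, Petrov→Lot E, Eriksen→Lot F, Osei→Lot G = $713.
Every other assignment is strictly worse.

Max total: $714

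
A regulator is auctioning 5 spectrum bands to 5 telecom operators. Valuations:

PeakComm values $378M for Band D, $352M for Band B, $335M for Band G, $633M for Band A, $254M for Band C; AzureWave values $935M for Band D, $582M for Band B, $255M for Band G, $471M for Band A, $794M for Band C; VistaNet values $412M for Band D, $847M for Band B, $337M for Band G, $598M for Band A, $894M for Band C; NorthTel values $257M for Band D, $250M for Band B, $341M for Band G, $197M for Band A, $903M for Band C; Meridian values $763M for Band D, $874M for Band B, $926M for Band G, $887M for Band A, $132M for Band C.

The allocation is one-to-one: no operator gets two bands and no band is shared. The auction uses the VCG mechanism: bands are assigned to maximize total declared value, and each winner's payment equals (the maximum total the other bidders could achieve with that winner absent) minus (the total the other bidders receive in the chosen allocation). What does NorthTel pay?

Efficient allocation: PeakComm→Band A ($633M), AzureWave→Band D ($935M), VistaNet→Band B ($847M), NorthTel→Band C ($903M), Meridian→Band G ($926M); total welfare W = $4244M.
NorthTel receives Band C at value $903M, so the others get W − 903 = $3341M.
Without NorthTel: best allocation of the remaining 4 bidders over all 5 bands is PeakComm→Band A ($633M), AzureWave→Band D ($935M), VistaNet→Band C ($894M), Meridian→Band G ($926M), total $3388M.
VCG payment = (others' best without NorthTel) − (others' welfare with NorthTel) = 3388 − 3341 = $47M.

NorthTel pays $47M.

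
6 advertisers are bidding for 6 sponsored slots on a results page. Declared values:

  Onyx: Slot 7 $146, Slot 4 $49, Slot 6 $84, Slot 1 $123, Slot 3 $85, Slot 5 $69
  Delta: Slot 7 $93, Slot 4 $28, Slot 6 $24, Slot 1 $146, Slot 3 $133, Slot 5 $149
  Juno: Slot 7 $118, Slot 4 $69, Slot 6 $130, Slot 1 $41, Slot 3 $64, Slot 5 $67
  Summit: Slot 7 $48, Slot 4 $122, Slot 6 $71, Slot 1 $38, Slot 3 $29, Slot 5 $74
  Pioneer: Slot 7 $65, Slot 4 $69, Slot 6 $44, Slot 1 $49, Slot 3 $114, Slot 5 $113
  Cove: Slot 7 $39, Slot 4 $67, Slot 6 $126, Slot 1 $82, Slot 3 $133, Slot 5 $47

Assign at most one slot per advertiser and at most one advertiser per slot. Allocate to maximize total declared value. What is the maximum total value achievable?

Optimal: Onyx→Slot 7 ($146), Delta→Slot 1 ($146), Juno→Slot 6 ($130), Summit→Slot 4 ($122), Pioneer→Slot 5 ($113), Cove→Slot 3 ($133) — total 146+146+130+122+113+133 = $790.
Max-entry greedy (repeatedly take the single best remaining cell) gives $729, worse by 61.
Checked against all permutations: $790 is optimal.

Max total: $790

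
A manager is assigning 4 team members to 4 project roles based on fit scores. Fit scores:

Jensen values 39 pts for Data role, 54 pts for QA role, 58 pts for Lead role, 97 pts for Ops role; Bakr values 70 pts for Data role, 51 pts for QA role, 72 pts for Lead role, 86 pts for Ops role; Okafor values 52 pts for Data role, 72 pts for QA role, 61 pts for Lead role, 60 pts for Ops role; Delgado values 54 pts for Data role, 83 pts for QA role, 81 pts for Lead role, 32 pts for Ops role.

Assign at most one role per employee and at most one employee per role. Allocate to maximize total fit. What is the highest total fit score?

Max total: 320 pts

Treat this as an assignment problem: match each employee to one role.
Optimal: Jensen→Ops role (97 pts), Bakr→Data role (70 pts), Okafor→QA role (72 pts), Delgado→Lead role (81 pts) — total 97+70+72+81 = 320 pts.
Row-greedy (each employee in turn takes its best remaining role) gives 295 pts, worse by 25.
Next-best assignment: Jensen→Ops role, Bakr→Data role, Okafor→Lead role, Delgado→QA role = 311 pts.
Swapping Delgado↔Bakr (Delgado→Data role 54 pts, Bakr→Lead role 72 pts) loses 25.
No other one-to-one assignment exceeds 320 pts.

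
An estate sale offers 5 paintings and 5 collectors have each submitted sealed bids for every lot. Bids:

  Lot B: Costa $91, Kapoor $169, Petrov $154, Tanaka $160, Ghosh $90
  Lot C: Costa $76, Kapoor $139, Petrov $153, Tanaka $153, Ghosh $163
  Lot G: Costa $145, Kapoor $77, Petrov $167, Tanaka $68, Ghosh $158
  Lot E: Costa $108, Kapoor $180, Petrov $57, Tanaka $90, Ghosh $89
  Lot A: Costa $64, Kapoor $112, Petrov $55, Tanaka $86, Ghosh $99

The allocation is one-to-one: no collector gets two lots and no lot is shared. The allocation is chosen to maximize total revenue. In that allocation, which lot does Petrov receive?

Petrov receives Lot C.

This is a one-to-one assignment (maximum-weight bipartite matching).
Optimal: Costa→Lot G ($145), Kapoor→Lot E ($180), Petrov→Lot C ($153), Tanaka→Lot B ($160), Ghosh→Lot A ($99) — total 145+180+153+160+99 = $737.
Row-greedy (each collector in turn takes its best remaining lot) gives $731, worse by 6.
Next-best assignment: Costa→Lot A, Kapoor→Lot E, Petrov→Lot G, Tanaka→Lot B, Ghosh→Lot C = $734.
Checked against all permutations: $737 is optimal.
Petrov's own top lot is Lot G ($167), but forcing Petrov→Lot G and reassigning the rest optimally gives only $734 — worse by 3.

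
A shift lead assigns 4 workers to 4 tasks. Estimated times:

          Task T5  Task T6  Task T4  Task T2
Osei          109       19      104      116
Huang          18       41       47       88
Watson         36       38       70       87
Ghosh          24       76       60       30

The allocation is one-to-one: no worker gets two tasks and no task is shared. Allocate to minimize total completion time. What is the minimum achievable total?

Minimum total: 132 min

This is a one-to-one assignment (minimum-cost bipartite matching).
Optimal: Osei→Task T6 (19 min), Huang→Task T4 (47 min), Watson→Task T5 (36 min), Ghosh→Task T2 (30 min) — total 19+47+36+30 = 132 min.
Row-greedy (each worker in turn takes its cheapest remaining task) gives 137 min, worse by 5.
No other one-to-one assignment undercuts 132 min.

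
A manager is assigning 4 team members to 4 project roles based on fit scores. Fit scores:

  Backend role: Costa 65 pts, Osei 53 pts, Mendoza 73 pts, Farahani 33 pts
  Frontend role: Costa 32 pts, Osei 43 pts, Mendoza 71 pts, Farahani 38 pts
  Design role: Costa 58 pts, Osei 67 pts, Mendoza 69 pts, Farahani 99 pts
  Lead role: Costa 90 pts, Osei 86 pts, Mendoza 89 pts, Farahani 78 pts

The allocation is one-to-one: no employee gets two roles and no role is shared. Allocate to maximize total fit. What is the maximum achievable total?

Maximum total: 321 pts

Optimal: Costa→Backend role (65 pts), Osei→Lead role (86 pts), Mendoza→Frontend role (71 pts), Farahani→Design role (99 pts) — total 65+86+71+99 = 321 pts.
Column-greedy (each role in turn goes to its best remaining employee) gives 305 pts, worse by 16.
Next-best assignment: Costa→Lead role, Osei→Backend role, Mendoza→Frontend role, Farahani→Design role = 313 pts.
Checked against all permutations: 321 pts is optimal.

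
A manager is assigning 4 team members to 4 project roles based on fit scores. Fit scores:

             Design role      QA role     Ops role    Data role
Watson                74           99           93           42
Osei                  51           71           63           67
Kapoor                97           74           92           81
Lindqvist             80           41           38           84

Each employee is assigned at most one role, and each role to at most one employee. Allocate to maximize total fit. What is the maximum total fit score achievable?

Max total: 345 pts

Optimal: Watson→Ops role (93 pts), Osei→QA role (71 pts), Kapoor→Design role (97 pts), Lindqvist→Data role (84 pts) — total 93+71+97+84 = 345 pts.
Row-greedy (each employee in turn takes its best remaining role) gives 301 pts, worse by 44.
Next-best assignment: Watson→QA role, Osei→Ops role, Kapoor→Design role, Lindqvist→Data role = 343 pts.
Swapping Watson↔Osei (Watson→QA role 99 pts, Osei→Ops role 63 pts) loses 2.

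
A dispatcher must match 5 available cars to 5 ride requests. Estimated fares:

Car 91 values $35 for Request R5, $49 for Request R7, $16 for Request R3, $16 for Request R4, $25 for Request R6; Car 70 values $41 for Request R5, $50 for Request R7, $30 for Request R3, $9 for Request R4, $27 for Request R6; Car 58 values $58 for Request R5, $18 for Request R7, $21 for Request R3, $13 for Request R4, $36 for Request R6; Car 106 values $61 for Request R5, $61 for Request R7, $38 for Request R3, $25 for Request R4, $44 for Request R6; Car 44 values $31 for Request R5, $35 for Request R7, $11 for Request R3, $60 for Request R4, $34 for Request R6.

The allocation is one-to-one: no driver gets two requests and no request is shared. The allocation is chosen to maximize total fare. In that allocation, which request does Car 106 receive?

Car 106 receives Request R6.

Optimal: Car 91→Request R7 ($49), Car 70→Request R3 ($30), Car 58→Request R5 ($58), Car 106→Request R6 ($44), Car 44→Request R4 ($60) — total 49+30+58+44+60 = $241.
Column-greedy (each request in turn goes to its best remaining driver) gives $217, worse by 24.
No other one-to-one assignment exceeds $241.
Car 106's own top request is Request R5 ($61), but forcing Car 106→Request R5 and reassigning the rest optimally gives only $236 — worse by 5.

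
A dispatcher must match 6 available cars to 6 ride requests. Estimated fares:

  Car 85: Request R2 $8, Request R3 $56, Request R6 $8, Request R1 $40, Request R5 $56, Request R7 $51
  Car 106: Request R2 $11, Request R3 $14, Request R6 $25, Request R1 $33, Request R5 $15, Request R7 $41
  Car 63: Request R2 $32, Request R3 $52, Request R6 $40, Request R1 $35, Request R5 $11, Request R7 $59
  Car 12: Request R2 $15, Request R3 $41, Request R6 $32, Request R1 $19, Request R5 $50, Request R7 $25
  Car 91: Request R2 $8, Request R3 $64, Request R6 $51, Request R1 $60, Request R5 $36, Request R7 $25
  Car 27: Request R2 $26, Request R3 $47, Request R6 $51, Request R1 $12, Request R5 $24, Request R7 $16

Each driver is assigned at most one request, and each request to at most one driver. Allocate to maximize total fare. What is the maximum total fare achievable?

Max total: $290

Optimal: Car 85→Request R3 ($56), Car 106→Request R7 ($41), Car 63→Request R2 ($32), Car 12→Request R5 ($50), Car 91→Request R1 ($60), Car 27→Request R6 ($51) — total 56+41+32+50+60+51 = $290.
Row-greedy (each driver in turn takes its best remaining request) gives $273, worse by 17.
Next-best assignment: Car 85→Request R3, Car 106→Request R2, Car 63→Request R7, Car 12→Request R5, Car 91→Request R1, Car 27→Request R6 = $287.
Swapping Car 27↔Car 91 (Car 27→Request R1 $12, Car 91→Request R6 $51) loses 48.
Checked against all permutations: $290 is optimal.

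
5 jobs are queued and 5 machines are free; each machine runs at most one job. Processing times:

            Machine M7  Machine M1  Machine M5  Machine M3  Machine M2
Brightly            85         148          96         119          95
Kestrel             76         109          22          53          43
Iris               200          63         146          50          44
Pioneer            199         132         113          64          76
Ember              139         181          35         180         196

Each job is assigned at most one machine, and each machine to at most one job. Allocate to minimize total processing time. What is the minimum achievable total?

Minimum total: 290 min

Optimal: Brightly→Machine M7 (85 min), Kestrel→Machine M2 (43 min), Iris→Machine M1 (63 min), Pioneer→Machine M3 (64 min), Ember→Machine M5 (35 min) — total 85+43+63+64+35 = 290 min.
Min-entry greedy (repeatedly take the single cheapest remaining cell) gives 396 min, worse by 106.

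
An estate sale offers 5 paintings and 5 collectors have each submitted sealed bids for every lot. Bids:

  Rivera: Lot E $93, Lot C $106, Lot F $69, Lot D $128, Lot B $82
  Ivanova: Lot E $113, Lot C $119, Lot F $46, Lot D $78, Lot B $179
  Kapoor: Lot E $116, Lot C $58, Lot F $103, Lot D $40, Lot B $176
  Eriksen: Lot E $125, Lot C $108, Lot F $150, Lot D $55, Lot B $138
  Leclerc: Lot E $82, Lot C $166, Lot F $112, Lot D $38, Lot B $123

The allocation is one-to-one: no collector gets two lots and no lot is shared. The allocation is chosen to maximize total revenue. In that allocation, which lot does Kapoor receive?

Kapoor receives Lot E.

Optimal: Rivera→Lot D ($128), Ivanova→Lot B ($179), Kapoor→Lot E ($116), Eriksen→Lot F ($150), Leclerc→Lot C ($166) — total 128+179+116+150+166 = $739.
Column-greedy (each lot in turn goes to its best remaining collector) gives $701, worse by 38.
Every other assignment is strictly worse.
Kapoor's own top lot is Lot B ($176), but forcing Kapoor→Lot B and reassigning the rest optimally gives only $733 — worse by 6.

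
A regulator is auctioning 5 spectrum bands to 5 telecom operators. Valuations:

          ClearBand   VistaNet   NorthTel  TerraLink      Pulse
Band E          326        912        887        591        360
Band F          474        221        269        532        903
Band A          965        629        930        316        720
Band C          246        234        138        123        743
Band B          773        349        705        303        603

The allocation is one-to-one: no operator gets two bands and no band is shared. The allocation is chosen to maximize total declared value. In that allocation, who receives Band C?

Treat this as an assignment problem: match each operator to one band.
Optimal: ClearBand→Band B ($773M), VistaNet→Band E ($912M), NorthTel→Band A ($930M), TerraLink→Band F ($532M), Pulse→Band C ($743M) — total 773+912+930+532+743 = $3890M.
Max-entry greedy (repeatedly take the single best remaining cell) gives $3608M, worse by 282.
Checked against all permutations: $3890M is optimal.
Pulse's own top band is Band F ($903M), but forcing Pulse→Band F and reassigning the rest optimally gives only $3641M — worse by 249.

Pulse receives Band C.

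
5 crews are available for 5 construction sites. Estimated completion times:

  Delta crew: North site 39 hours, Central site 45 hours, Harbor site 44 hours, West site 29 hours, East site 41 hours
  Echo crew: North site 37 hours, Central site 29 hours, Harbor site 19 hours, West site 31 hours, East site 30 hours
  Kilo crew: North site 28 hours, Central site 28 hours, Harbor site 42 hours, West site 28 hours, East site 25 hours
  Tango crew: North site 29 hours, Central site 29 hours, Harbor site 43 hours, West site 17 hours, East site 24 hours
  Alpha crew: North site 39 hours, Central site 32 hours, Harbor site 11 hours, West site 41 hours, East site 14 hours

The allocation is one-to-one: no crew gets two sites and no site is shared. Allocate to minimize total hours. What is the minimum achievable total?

Optimal: Delta crew→North site (39 hours), Echo crew→Harbor site (19 hours), Kilo crew→Central site (28 hours), Tango crew→West site (17 hours), Alpha crew→East site (14 hours) — total 39+19+28+17+14 = 117 hours.
Column-greedy (each site in turn goes to its cheapest remaining crew) gives 126 hours, worse by 9.
Swapping Tango crew↔Alpha crew (Tango crew→East site 24 hours, Alpha crew→West site 41 hours) adds 34.
Checked against all permutations: 117 hours is optimal.

Min total: 117 hours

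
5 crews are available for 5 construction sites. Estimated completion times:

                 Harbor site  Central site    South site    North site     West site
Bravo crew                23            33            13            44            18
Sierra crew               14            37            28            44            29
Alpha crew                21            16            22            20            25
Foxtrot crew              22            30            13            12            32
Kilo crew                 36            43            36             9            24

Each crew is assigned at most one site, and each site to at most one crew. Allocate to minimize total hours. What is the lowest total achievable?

Min total: 70 hours

Optimal: Bravo crew→West site (18 hours), Sierra crew→Harbor site (14 hours), Alpha crew→Central site (16 hours), Foxtrot crew→South site (13 hours), Kilo crew→North site (9 hours) — total 18+14+16+13+9 = 70 hours.
Row-greedy (each crew in turn takes its cheapest remaining site) gives 79 hours, worse by 9.
Next-best assignment: Bravo crew→South site, Sierra crew→Harbor site, Alpha crew→Central site, Foxtrot crew→North site, Kilo crew→West site = 79 hours.
Checked against all permutations: 70 hours is optimal.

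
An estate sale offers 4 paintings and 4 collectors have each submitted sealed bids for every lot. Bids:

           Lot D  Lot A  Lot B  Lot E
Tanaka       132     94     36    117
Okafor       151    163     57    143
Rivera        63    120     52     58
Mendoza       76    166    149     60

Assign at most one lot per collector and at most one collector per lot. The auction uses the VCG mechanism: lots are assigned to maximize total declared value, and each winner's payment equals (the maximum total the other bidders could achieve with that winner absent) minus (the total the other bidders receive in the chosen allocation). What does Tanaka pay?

Tanaka pays $8.

Efficient allocation: Tanaka→Lot D ($132), Okafor→Lot E ($143), Rivera→Lot A ($120), Mendoza→Lot B ($149); total welfare W = $544.
Tanaka receives Lot D at value $132, so the others get W − 132 = $412.
Without Tanaka: best allocation of the remaining 3 bidders over all 4 lots is Okafor→Lot D ($151), Rivera→Lot A ($120), Mendoza→Lot B ($149), total $420.
VCG payment = (others' best without Tanaka) − (others' welfare with Tanaka) = 420 − 412 = $8.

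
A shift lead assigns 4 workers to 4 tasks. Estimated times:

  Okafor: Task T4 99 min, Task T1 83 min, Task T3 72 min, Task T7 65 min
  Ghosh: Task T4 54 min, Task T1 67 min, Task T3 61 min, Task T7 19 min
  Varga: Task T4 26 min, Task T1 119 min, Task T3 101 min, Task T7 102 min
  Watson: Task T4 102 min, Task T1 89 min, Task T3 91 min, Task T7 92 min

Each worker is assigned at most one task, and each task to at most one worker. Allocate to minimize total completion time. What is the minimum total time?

This is a one-to-one assignment (minimum-cost bipartite matching).
Optimal: Okafor→Task T3 (72 min), Ghosh→Task T7 (19 min), Varga→Task T4 (26 min), Watson→Task T1 (89 min) — total 72+19+26+89 = 206 min.
Next-best assignment: Okafor→Task T1, Ghosh→Task T7, Varga→Task T4, Watson→Task T3 = 219 min.
Swapping Watson↔Ghosh (Watson→Task T7 92 min, Ghosh→Task T1 67 min) adds 51.

Min total: 206 min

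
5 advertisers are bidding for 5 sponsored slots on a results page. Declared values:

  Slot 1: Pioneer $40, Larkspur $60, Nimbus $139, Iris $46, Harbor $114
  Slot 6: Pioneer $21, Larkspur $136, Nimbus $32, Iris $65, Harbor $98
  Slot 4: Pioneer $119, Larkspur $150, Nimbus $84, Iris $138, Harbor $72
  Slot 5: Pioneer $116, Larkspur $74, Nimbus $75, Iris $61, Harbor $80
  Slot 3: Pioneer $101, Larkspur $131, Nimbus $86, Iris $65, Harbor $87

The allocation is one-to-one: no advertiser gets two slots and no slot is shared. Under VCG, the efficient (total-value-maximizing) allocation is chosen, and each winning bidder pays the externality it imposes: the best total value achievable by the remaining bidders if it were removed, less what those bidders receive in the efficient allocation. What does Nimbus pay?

Nimbus pays $21.

Efficient allocation: Pioneer→Slot 5 ($116), Larkspur→Slot 3 ($131), Nimbus→Slot 1 ($139), Iris→Slot 4 ($138), Harbor→Slot 6 ($98); total welfare W = $622.
Nimbus receives Slot 1 at value $139, so the others get W − 139 = $483.
Without Nimbus: best allocation of the remaining 4 bidders over all 5 slots is Pioneer→Slot 5 ($116), Larkspur→Slot 6 ($136), Iris→Slot 4 ($138), Harbor→Slot 1 ($114), total $504.
VCG payment = (others' best without Nimbus) − (others' welfare with Nimbus) = 504 − 483 = $21.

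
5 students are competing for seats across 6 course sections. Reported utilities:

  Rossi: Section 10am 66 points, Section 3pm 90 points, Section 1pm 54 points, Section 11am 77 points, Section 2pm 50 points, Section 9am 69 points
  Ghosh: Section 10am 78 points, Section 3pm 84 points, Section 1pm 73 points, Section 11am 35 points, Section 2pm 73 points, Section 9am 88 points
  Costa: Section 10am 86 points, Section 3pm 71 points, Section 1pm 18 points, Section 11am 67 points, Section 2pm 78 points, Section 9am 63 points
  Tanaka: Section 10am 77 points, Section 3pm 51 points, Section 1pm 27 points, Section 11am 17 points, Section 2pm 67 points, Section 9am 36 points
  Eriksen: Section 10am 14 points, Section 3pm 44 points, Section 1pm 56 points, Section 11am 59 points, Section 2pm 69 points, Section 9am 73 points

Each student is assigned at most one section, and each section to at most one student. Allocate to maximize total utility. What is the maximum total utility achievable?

This is the linear assignment problem.
Optimal: Rossi→Section 3pm (90 points), Ghosh→Section 9am (88 points), Costa→Section 2pm (78 points), Tanaka→Section 10am (77 points), Eriksen→Section 11am (59 points) — total 90+88+78+77+59 = 392 points.
Column-greedy (each section in turn goes to its best remaining student) gives 375 points, worse by 17.
Next-best assignment: Rossi→Section 3pm, Ghosh→Section 1pm, Costa→Section 2pm, Tanaka→Section 10am, Eriksen→Section 9am = 391 points.

Max total: 392 points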